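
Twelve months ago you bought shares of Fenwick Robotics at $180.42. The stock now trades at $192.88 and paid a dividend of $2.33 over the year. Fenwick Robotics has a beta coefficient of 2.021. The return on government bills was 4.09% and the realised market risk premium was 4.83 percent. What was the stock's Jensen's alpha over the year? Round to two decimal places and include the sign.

-5.65%

Realised HPR = (P1 + D1 − P0) / P0 = (192.88 + 2.33 − 180.42) / 180.42 = 14.79 / 180.42 = 8.1975%
CAPM required = R_f + β·MRP = 4.09% + 2.021 × 4.83% = 13.85143%
α = realised − required = 8.1975% − 13.85143% = -5.65%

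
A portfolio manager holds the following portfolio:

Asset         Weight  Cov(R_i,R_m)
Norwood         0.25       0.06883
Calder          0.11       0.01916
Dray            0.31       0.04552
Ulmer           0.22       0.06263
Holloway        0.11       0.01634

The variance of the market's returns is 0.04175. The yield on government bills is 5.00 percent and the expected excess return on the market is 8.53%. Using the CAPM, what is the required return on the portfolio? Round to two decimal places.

β_Norwood = 0.06883 / 0.04175 = 1.6486
β_Calder = 0.01916 / 0.04175 = 0.4589
β_Dray = 0.04552 / 0.04175 = 1.0903
β_Ulmer = 0.06263 / 0.04175 = 1.5001
β_Holloway = 0.01634 / 0.04175 = 0.3914
β_P = Σ w_i β_i = 0.25×1.6486 + 0.11×0.4589 + 0.31×1.0903 + 0.22×1.5001 + 0.11×0.3914 = 1.1737
E(R_P) = R_f + β_P × MRP = 5.00% + 1.1737 × 8.53% = 15.01%

15.01%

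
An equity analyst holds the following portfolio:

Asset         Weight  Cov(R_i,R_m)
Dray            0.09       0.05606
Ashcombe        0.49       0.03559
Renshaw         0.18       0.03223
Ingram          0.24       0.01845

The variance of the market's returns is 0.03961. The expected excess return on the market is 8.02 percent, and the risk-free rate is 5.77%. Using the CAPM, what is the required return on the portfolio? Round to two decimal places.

12.39%

β_Dray = 0.05606 / 0.03961 = 1.4153
β_Ashcombe = 0.03559 / 0.03961 = 0.8985
β_Renshaw = 0.03223 / 0.03961 = 0.8137
β_Ingram = 0.01845 / 0.03961 = 0.4658
β_P = Σ w_i β_i = 0.09×1.4153 + 0.49×0.8985 + 0.18×0.8137 + 0.24×0.4658 = 0.8259
E(R_P) = R_f + β_P × MRP = 5.77% + 0.8259 × 8.02% = 12.39%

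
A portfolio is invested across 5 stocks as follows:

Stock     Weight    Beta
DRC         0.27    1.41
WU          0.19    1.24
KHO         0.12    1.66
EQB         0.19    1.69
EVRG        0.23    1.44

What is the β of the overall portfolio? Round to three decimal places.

β_P = Σ w_i β_i = 0.27×1.41 + 0.19×1.24 + 0.12×1.66 + 0.19×1.69 + 0.23×1.44 = 1.4678

1.468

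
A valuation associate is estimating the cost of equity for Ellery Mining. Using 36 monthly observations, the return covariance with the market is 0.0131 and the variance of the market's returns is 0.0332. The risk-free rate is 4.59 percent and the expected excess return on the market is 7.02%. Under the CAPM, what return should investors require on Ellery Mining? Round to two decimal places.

7.36%

β = Cov(R_i, R_m) / Var(R_m) = 0.0131 / 0.0332 = 0.3946
E(R) = R_f + β × MRP = 4.59% + 0.3946 × 7.02% = 7.36%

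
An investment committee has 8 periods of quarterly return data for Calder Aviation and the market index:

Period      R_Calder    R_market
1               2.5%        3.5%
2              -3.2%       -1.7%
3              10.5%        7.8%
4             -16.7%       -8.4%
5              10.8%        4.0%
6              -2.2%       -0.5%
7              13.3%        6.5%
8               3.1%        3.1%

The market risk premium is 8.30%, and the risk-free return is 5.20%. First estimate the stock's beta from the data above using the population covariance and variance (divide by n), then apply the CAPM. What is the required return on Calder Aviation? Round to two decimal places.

20.32%

Mean R_i = (2.5 − 3.2 + 10.5 − 16.7 + 10.8 − 2.2 + 13.3 + 3.1) / 8 = 2.2625%
Mean R_m = (3.5 − 1.7 + 7.8 − 8.4 + 4.0 − 0.5 + 6.5 + 3.1) / 8 = 1.7875%
Σ(R_i − R̄_i)(R_m − R̄_m) = 344.3763  ⇒  Cov = 344.3763 / 8 = 43.0470
Σ(R_m − R̄_m)² = 189.0888  ⇒  Var(R_m) = 189.0888 / 8 = 23.6361
β = Cov / Var(R_m) = 43.0470 / 23.6361 = 1.8212
E(R) = R_f + β × MRP = 5.20% + 1.8212 × 8.30% = 20.32%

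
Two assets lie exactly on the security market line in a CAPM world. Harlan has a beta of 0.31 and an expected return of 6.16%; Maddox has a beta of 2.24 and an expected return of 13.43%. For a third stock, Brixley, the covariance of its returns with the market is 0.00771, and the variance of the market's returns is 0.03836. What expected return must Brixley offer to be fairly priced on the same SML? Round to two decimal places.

5.75%

MRP = (13.43% − 6.16%) / (2.24 − 0.31) = 3.7668%
R_f = 6.16% − 0.31 × 3.7668% = 4.9923%
β_Brixley = Cov / Var(R_m) = 0.00771 / 0.03836 = 0.2010
E(R_Brixley) = R_f + β × MRP = 4.9923% + 0.2010 × 3.7668% = 5.75%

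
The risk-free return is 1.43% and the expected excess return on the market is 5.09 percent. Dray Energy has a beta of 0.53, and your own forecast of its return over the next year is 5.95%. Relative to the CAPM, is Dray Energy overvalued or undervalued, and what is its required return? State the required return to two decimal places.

Required return = R_f + β·MRP = 1.43% + 0.53 × 5.09% = 4.13%
Forecast 5.95% > required 4.13% → the stock plots above the SML → undervalued.

Undervalued; required return 4.13%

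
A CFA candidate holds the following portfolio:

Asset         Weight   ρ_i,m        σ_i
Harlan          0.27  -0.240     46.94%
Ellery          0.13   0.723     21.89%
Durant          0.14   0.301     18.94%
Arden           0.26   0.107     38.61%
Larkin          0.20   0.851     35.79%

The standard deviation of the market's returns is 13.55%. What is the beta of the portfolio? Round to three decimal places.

0.515

β_Harlan = -0.240 × 46.94% / 13.55% = -0.8314
β_Ellery = 0.723 × 21.89% / 13.55% = 1.1680
β_Durant = 0.301 × 18.94% / 13.55% = 0.4207
β_Arden = 0.107 × 38.61% / 13.55% = 0.3049
β_Larkin = 0.851 × 35.79% / 13.55% = 2.2478
β_P = Σ w_i β_i = 0.27×-0.8314 + 0.13×1.1680 + 0.14×0.4207 + 0.26×0.3049 + 0.20×2.2478 = 0.5151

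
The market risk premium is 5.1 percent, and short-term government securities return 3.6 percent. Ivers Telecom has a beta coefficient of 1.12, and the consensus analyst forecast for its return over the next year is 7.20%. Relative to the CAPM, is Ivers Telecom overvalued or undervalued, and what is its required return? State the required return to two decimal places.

Required return = R_f + β·MRP = 3.6% + 1.12 × 5.1% = 9.31%
Forecast 7.20% < required 9.31% → the stock plots below the SML → overvalued.

Overvalued; required return 9.31%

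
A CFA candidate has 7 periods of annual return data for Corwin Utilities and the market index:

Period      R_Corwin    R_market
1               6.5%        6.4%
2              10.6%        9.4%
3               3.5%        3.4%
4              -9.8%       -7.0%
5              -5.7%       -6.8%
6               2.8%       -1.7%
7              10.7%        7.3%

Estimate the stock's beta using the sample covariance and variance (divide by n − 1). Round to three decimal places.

1.108

Mean R_i = (6.5 + 10.6 + 3.5 − 9.8 − 5.7 + 2.8 + 10.7) / 7 = 2.6571%
Mean R_m = (6.4 + 9.4 + 3.4 − 7.0 − 6.8 − 1.7 + 7.3) / 7 = 1.5714%
Σ(R_i − R̄_i)(R_m − R̄_m) = 304.6214  ⇒  Cov = 304.6214 / 6 = 50.7702
Σ(R_m − R̄_m)² = 275.0143  ⇒  Var(R_m) = 275.0143 / 6 = 45.8357
β = Cov / Var(R_m) = 50.7702 / 45.8357 = 1.1077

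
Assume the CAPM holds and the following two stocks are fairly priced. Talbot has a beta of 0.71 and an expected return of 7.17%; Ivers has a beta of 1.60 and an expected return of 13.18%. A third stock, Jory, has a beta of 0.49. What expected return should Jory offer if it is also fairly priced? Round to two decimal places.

5.68%

MRP (SML slope) = (13.18% − 7.17%) / (1.60 − 0.71) = 6.01% / 0.89 = 6.7528%
R_f (intercept) = 7.17% − 0.71 × 6.7528% = 2.3755%
E(R_Jory) = R_f + β × MRP = 2.3755% + 0.49 × 6.7528% = 5.68%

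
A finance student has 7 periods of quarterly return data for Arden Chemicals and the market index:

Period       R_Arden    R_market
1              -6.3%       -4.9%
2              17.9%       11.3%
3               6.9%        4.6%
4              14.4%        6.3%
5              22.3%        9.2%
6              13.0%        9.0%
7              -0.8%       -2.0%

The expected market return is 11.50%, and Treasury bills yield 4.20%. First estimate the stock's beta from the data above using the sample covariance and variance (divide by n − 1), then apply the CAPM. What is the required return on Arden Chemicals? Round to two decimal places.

Mean R_i = (-6.3 + 17.9 + 6.9 + 14.4 + 22.3 + 13.0 − 0.8) / 7 = 9.6286%
Mean R_m = (-4.9 + 11.3 + 4.6 + 6.3 + 9.2 + 9.0 − 2.0) / 7 = 4.7857%
Σ(R_i − R̄_i)(R_m − R̄_m) = 356.8029  ⇒  Cov = 356.8029 / 6 = 59.4672
Σ(R_m − R̄_m)² = 221.8686  ⇒  Var(R_m) = 221.8686 / 6 = 36.9781
β = Cov / Var(R_m) = 59.4672 / 36.9781 = 1.6082
MRP = 11.50% − 4.20% = 7.30%
E(R) = R_f + β × MRP = 4.20% + 1.6082 × 7.30% = 15.94%

15.94%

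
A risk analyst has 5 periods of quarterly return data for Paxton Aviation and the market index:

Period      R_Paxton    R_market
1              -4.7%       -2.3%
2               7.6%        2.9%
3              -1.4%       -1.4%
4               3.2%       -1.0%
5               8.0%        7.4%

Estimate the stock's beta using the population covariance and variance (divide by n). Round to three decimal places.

1.176

Mean R_i = (-4.7 + 7.6 − 1.4 + 3.2 + 8.0) / 5 = 2.5400%
Mean R_m = (-2.3 + 2.9 − 1.4 − 1.0 + 7.4) / 5 = 1.1200%
Σ(R_i − R̄_i)(R_m − R̄_m) = 76.5860  ⇒  Cov = 76.5860 / 5 = 15.3172
Σ(R_m − R̄_m)² = 65.1480  ⇒  Var(R_m) = 65.1480 / 5 = 13.0296
β = Cov / Var(R_m) = 15.3172 / 13.0296 = 1.1756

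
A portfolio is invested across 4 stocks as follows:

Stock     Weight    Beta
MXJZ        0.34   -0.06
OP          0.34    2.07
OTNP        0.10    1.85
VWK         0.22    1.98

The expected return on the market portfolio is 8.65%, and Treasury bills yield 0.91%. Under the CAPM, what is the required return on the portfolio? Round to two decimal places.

β_P = Σ w_i β_i = 0.34×-0.06 + 0.34×2.07 + 0.10×1.85 + 0.22×1.98 = 1.3040
MRP = 8.65% − 0.91% = 7.74%
E(R_P) = R_f + β_P × MRP = 0.91% + 1.3040 × 7.74% = 11.00%

11.00%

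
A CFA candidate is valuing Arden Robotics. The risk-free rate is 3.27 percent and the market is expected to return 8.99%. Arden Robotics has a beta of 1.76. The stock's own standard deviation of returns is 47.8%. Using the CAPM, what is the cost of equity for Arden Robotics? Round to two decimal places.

13.34%

Market risk premium = E(R_m) − R_f = 8.99% − 3.27% = 5.72%
E(R) = R_f + β × MRP = 3.27% + 1.76 × 5.72% = 13.34%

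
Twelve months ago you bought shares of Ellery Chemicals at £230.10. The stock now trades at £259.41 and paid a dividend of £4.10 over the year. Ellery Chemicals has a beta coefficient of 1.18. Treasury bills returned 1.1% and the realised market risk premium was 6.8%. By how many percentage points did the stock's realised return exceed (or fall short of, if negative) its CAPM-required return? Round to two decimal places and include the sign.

Realised HPR = (P1 + D1 − P0) / P0 = (259.41 + 4.10 − 230.10) / 230.10 = 33.41 / 230.10 = 14.5198%
CAPM required = R_f + β·MRP = 1.1% + 1.18 × 6.8% = 9.1240%
α = realised − required = 14.5198% − 9.1240% = +5.40%

+5.40%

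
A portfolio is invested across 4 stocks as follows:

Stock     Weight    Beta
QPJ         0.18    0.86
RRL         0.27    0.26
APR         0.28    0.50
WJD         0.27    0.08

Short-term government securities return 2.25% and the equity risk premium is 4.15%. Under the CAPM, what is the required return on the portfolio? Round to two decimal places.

3.85%

β_P = Σ w_i β_i = 0.18×0.86 + 0.27×0.26 + 0.28×0.50 + 0.27×0.08 = 0.3866
E(R_P) = R_f + β_P × MRP = 2.25% + 0.3866 × 4.15% = 3.85%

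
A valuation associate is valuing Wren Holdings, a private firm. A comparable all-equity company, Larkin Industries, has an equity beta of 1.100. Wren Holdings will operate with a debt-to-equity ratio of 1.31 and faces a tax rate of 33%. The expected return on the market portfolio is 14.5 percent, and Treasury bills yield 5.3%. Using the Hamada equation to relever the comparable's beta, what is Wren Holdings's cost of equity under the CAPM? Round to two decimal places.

β_L = β_U × [1 + (1 − t)(D/E)] = 1.100 × [1 + (1 − 0.33) × 1.31]
    = 1.100 × [1 + 0.67 × 1.31] = 1.100 × 1.8777 = 2.0655
MRP = 14.5% − 5.3% = 9.20%
E(R) = R_f + β_L × MRP = 5.3% + 2.0655 × 9.2% = 24.30%

24.30%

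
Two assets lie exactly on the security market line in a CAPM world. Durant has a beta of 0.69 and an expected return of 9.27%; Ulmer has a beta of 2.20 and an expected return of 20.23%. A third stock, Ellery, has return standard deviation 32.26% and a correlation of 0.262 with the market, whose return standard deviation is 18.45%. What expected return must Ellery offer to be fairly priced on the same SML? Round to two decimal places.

MRP = (20.23% − 9.27%) / (2.20 − 0.69) = 7.2583%
R_f = 9.27% − 0.69 × 7.2583% = 4.2618%
β_Ellery = ρ·σ_i/σ_m = 0.262 × 32.26 / 18.45 = 0.4581
E(R_Ellery) = R_f + β × MRP = 4.2618% + 0.4581 × 7.2583% = 7.59%

7.59%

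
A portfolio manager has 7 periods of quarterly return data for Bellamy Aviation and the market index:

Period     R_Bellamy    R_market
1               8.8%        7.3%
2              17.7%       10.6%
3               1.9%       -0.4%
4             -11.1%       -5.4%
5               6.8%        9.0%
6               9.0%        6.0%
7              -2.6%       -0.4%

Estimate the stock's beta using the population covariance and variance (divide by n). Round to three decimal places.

1.479

Mean R_i = (8.8 + 17.7 + 1.9 − 11.1 + 6.8 + 9.0 − 2.6) / 7 = 4.3571%
Mean R_m = (7.3 + 10.6 − 0.4 − 5.4 + 9.0 + 6.0 − 0.4) / 7 = 3.8143%
Σ(R_i − R̄_i)(R_m − R̄_m) = 310.9443  ⇒  Cov = 310.9443 / 7 = 44.4206
Σ(R_m − R̄_m)² = 210.2886  ⇒  Var(R_m) = 210.2886 / 7 = 30.0412
β = Cov / Var(R_m) = 44.4206 / 30.0412 = 1.4787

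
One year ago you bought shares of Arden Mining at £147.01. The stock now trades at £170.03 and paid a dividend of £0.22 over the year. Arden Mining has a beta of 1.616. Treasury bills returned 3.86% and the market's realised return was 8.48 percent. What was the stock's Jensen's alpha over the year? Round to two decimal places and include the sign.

Realised HPR = (P1 + D1 − P0) / P0 = (170.03 + 0.22 − 147.01) / 147.01 = 23.24 / 147.01 = 15.8084%
MRP = 8.48% − 3.86% = 4.62%
CAPM required = R_f + β·MRP = 3.86% + 1.616 × 4.62% = 11.32592%
α = realised − required = 15.8084% − 11.32592% = +4.48%

+4.48%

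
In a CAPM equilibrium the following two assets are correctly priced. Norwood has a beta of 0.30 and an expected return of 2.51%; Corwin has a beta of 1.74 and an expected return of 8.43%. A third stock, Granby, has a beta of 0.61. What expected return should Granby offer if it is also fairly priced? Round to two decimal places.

3.78%

MRP (SML slope) = (8.43% − 2.51%) / (1.74 − 0.30) = 5.92% / 1.44 = 4.1111%
R_f (intercept) = 2.51% − 0.30 × 4.1111% = 1.2767%
E(R_Granby) = R_f + β × MRP = 1.2767% + 0.61 × 4.1111% = 3.78%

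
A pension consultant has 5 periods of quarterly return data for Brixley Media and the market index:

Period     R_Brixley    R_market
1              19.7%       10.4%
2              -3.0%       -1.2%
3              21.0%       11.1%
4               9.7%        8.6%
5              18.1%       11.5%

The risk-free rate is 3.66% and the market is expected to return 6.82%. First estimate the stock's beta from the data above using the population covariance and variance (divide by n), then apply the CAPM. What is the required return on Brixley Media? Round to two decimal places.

9.38%

Mean R_i = (19.7 − 3.0 + 21.0 + 9.7 + 18.1) / 5 = 13.1000%
Mean R_m = (10.4 − 1.2 + 11.1 + 8.6 + 11.5) / 5 = 8.0800%
Σ(R_i − R̄_i)(R_m − R̄_m) = 203.9100  ⇒  Cov = 203.9100 / 5 = 40.7820
Σ(R_m − R̄_m)² = 112.5880  ⇒  Var(R_m) = 112.5880 / 5 = 22.5176
β = Cov / Var(R_m) = 40.7820 / 22.5176 = 1.8111
MRP = 6.82% − 3.66% = 3.16%
E(R) = R_f + β × MRP = 3.66% + 1.8111 × 3.16% = 9.38%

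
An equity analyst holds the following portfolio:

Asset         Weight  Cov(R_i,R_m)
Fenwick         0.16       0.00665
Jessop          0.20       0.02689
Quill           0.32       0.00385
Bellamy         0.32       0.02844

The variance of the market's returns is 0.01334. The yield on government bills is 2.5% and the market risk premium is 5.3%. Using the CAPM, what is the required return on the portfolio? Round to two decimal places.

β_Fenwick = 0.00665 / 0.01334 = 0.4985
β_Jessop = 0.02689 / 0.01334 = 2.0157
β_Quill = 0.00385 / 0.01334 = 0.2886
β_Bellamy = 0.02844 / 0.01334 = 2.1319
β_P = Σ w_i β_i = 0.16×0.4985 + 0.20×2.0157 + 0.32×0.2886 + 0.32×2.1319 = 1.2575
E(R_P) = R_f + β_P × MRP = 2.5% + 1.2575 × 5.3% = 9.16%

9.16%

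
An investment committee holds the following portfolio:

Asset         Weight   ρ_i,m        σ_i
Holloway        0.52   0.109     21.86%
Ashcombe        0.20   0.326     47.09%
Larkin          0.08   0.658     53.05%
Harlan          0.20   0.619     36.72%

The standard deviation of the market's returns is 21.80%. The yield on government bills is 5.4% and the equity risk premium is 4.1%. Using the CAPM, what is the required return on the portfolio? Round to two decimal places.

β_Holloway = 0.109 × 21.86% / 21.80% = 0.1093
β_Ashcombe = 0.326 × 47.09% / 21.80% = 0.7042
β_Larkin = 0.658 × 53.05% / 21.80% = 1.6012
β_Harlan = 0.619 × 36.72% / 21.80% = 1.0426
β_P = Σ w_i β_i = 0.52×0.1093 + 0.20×0.7042 + 0.08×1.6012 + 0.20×1.0426 = 0.5343
E(R_P) = R_f + β_P × MRP = 5.4% + 0.5343 × 4.1% = 7.59%

7.59%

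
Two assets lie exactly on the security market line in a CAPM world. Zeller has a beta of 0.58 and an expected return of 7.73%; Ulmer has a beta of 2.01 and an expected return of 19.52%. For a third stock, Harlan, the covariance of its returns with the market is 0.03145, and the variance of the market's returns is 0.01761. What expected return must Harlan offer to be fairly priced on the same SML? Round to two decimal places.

17.67%

MRP = (19.52% − 7.73%) / (2.01 − 0.58) = 8.2448%
R_f = 7.73% − 0.58 × 8.2448% = 2.9480%
β_Harlan = Cov / Var(R_m) = 0.03145 / 0.01761 = 1.7859
E(R_Harlan) = R_f + β × MRP = 2.9480% + 1.7859 × 8.2448% = 17.67%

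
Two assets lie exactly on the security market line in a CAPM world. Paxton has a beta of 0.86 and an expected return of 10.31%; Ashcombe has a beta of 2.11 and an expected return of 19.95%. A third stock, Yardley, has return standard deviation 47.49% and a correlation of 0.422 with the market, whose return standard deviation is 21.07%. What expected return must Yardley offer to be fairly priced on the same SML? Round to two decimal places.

MRP = (19.95% − 10.31%) / (2.11 − 0.86) = 7.7120%
R_f = 10.31% − 0.86 × 7.7120% = 3.6777%
β_Yardley = ρ·σ_i/σ_m = 0.422 × 47.49 / 21.07 = 0.9512
E(R_Yardley) = R_f + β × MRP = 3.6777% + 0.9512 × 7.7120% = 11.01%

11.01%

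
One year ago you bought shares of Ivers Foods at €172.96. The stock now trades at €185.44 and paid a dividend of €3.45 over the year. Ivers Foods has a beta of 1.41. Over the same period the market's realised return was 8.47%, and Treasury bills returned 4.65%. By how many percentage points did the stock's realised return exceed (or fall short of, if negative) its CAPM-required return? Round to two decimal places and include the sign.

-0.83%

Realised HPR = (P1 + D1 − P0) / P0 = (185.44 + 3.45 − 172.96) / 172.96 = 15.93 / 172.96 = 9.2102%
MRP = 8.47% − 4.65% = 3.82%
CAPM required = R_f + β·MRP = 4.65% + 1.41 × 3.82% = 10.0362%
α = realised − required = 9.2102% − 10.0362% = -0.83%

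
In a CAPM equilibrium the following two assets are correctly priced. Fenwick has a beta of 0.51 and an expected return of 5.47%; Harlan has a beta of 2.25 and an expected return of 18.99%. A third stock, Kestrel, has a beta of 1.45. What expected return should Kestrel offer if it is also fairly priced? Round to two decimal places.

MRP (SML slope) = (18.99% − 5.47%) / (2.25 − 0.51) = 13.52% / 1.74 = 7.7701%
R_f (intercept) = 5.47% − 0.51 × 7.7701% = 1.5072%
E(R_Kestrel) = R_f + β × MRP = 1.5072% + 1.45 × 7.7701% = 12.77%

12.77%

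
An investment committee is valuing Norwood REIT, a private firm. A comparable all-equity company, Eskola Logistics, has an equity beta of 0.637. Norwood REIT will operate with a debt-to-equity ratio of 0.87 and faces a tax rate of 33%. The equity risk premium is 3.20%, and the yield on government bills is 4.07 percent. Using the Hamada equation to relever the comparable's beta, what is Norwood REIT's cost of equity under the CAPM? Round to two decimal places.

7.30%

β_L = β_U × [1 + (1 − t)(D/E)] = 0.637 × [1 + (1 − 0.33) × 0.87]
    = 0.637 × [1 + 0.67 × 0.87] = 0.637 × 1.5829 = 1.0083
E(R) = R_f + β_L × MRP = 4.07% + 1.0083 × 3.20% = 7.30%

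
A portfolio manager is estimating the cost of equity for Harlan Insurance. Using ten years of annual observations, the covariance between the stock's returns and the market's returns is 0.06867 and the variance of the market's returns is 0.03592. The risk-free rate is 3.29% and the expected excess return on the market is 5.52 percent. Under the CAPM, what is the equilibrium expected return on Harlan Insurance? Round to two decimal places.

β = Cov(R_i, R_m) / Var(R_m) = 0.06867 / 0.03592 = 1.9117
E(R) = R_f + β × MRP = 3.29% + 1.9117 × 5.52% = 13.84%

13.84%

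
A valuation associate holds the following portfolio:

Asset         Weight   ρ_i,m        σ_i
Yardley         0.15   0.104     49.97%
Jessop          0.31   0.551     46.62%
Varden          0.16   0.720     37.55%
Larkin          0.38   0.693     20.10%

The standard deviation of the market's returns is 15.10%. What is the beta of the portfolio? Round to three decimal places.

1.216

β_Yardley = 0.104 × 49.97% / 15.10% = 0.3442
β_Jessop = 0.551 × 46.62% / 15.10% = 1.7012
β_Varden = 0.720 × 37.55% / 15.10% = 1.7905
β_Larkin = 0.693 × 20.10% / 15.10% = 0.9225
β_P = Σ w_i β_i = 0.15×0.3442 + 0.31×1.7012 + 0.16×1.7905 + 0.38×0.9225 = 1.2160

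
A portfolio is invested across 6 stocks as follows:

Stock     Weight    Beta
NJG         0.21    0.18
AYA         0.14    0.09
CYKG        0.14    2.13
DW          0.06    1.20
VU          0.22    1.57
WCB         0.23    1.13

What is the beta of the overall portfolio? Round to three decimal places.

β_P = Σ w_i β_i = 0.21×0.18 + 0.14×0.09 + 0.14×2.13 + 0.06×1.20 + 0.22×1.57 + 0.23×1.13 = 1.0259

1.026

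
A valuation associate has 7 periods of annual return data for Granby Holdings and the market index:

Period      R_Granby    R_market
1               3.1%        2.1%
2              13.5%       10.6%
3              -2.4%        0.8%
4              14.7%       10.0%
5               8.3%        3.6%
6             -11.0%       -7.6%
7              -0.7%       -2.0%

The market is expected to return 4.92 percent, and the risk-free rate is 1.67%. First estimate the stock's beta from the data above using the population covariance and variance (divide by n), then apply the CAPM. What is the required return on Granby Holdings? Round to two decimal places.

6.19%

Mean R_i = (3.1 + 13.5 − 2.4 + 14.7 + 8.3 − 11.0 − 0.7) / 7 = 3.6429%
Mean R_m = (2.1 + 10.6 + 0.8 + 10.0 + 3.6 − 7.6 − 2.0) / 7 = 2.5000%
Σ(R_i − R̄_i)(R_m − R̄_m) = 345.8200  ⇒  Cov = 345.8200 / 7 = 49.4029
Σ(R_m − R̄_m)² = 248.3800  ⇒  Var(R_m) = 248.3800 / 7 = 35.4829
β = Cov / Var(R_m) = 49.4029 / 35.4829 = 1.3923
MRP = 4.92% − 1.67% = 3.25%
E(R) = R_f + β × MRP = 1.67% + 1.3923 × 3.25% = 6.19%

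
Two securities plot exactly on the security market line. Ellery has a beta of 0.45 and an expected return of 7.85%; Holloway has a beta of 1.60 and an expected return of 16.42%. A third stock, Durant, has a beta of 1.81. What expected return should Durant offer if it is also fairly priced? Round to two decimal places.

MRP (SML slope) = (16.42% − 7.85%) / (1.60 − 0.45) = 8.57% / 1.15 = 7.4522%
R_f (intercept) = 7.85% − 0.45 × 7.4522% = 4.4965%
E(R_Durant) = R_f + β × MRP = 4.4965% + 1.81 × 7.4522% = 17.98%

17.98%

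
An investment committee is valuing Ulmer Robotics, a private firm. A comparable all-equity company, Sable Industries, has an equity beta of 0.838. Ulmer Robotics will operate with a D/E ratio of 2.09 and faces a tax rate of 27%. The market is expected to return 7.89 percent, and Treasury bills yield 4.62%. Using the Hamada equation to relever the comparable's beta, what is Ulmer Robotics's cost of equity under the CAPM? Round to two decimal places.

11.54%

β_L = β_U × [1 + (1 − t)(D/E)] = 0.838 × [1 + (1 − 0.27) × 2.09]
    = 0.838 × [1 + 0.73 × 2.09] = 0.838 × 2.5257 = 2.1165
MRP = 7.89% − 4.62% = 3.27%
E(R) = R_f + β_L × MRP = 4.62% + 2.1165 × 3.27% = 11.54%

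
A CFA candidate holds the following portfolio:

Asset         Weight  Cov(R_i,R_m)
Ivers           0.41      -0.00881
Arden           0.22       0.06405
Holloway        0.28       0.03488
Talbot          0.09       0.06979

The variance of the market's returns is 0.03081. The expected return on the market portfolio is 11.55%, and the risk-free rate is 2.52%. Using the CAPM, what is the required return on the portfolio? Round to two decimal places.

β_Ivers = -0.00881 / 0.03081 = -0.2859
β_Arden = 0.06405 / 0.03081 = 2.0789
β_Holloway = 0.03488 / 0.03081 = 1.1321
β_Talbot = 0.06979 / 0.03081 = 2.2652
β_P = Σ w_i β_i = 0.41×-0.2859 + 0.22×2.0789 + 0.28×1.1321 + 0.09×2.2652 = 0.8610
MRP = 11.55% − 2.52% = 9.03%
E(R_P) = R_f + β_P × MRP = 2.52% + 0.8610 × 9.03% = 10.29%

10.29%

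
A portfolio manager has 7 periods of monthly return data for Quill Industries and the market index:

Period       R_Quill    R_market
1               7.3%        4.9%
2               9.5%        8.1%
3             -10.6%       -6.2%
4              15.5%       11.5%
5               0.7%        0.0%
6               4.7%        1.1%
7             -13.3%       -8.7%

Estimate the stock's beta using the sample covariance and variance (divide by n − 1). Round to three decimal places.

Mean R_i = (7.3 + 9.5 − 10.6 + 15.5 + 0.7 + 4.7 − 13.3) / 7 = 1.9714%
Mean R_m = (4.9 + 8.1 − 6.2 + 11.5 + 0.0 + 1.1 − 8.7) / 7 = 1.5286%
Σ(R_i − R̄_i)(R_m − R̄_m) = 456.4757  ⇒  Cov = 456.4757 / 6 = 76.0793
Σ(R_m − R̄_m)² = 320.8543  ⇒  Var(R_m) = 320.8543 / 6 = 53.4757
β = Cov / Var(R_m) = 76.0793 / 53.4757 = 1.4227

1.423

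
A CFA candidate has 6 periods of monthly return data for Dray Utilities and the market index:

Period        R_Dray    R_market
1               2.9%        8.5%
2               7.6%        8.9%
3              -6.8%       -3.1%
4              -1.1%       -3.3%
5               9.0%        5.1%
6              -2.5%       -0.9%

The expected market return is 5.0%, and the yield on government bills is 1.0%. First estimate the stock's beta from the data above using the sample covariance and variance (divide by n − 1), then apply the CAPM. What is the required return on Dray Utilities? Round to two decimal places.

Mean R_i = (2.9 + 7.6 − 6.8 − 1.1 + 9.0 − 2.5) / 6 = 1.5167%
Mean R_m = (8.5 + 8.9 − 3.1 − 3.3 + 5.1 − 0.9) / 6 = 2.5333%
Σ(R_i − R̄_i)(R_m − R̄_m) = 142.0967  ⇒  Cov = 142.0967 / 5 = 28.4193
Σ(R_m − R̄_m)² = 160.2733  ⇒  Var(R_m) = 160.2733 / 5 = 32.0547
β = Cov / Var(R_m) = 28.4193 / 32.0547 = 0.8866
MRP = 5.0% − 1.0% = 4.00%
E(R) = R_f + β × MRP = 1.0% + 0.8866 × 4.0% = 4.55%

4.55%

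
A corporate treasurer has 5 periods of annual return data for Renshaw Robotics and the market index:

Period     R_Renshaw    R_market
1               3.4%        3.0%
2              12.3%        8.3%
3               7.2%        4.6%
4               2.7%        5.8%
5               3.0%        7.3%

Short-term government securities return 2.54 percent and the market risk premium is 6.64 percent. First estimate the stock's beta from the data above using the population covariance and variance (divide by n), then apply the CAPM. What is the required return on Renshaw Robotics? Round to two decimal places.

8.92%

Mean R_i = (3.4 + 12.3 + 7.2 + 2.7 + 3.0) / 5 = 5.7200%
Mean R_m = (3.0 + 8.3 + 4.6 + 5.8 + 7.3) / 5 = 5.8000%
Σ(R_i − R̄_i)(R_m − R̄_m) = 17.0900  ⇒  Cov = 17.0900 / 5 = 3.4180
Σ(R_m − R̄_m)² = 17.7800  ⇒  Var(R_m) = 17.7800 / 5 = 3.5560
β = Cov / Var(R_m) = 3.4180 / 3.5560 = 0.9612
E(R) = R_f + β × MRP = 2.54% + 0.9612 × 6.64% = 8.92%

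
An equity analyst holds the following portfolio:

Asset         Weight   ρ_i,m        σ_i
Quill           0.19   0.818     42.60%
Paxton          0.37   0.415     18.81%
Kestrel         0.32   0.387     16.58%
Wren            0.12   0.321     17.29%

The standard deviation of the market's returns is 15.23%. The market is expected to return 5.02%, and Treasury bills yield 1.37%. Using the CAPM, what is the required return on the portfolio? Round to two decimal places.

4.30%

β_Quill = 0.818 × 42.60% / 15.23% = 2.2880
β_Paxton = 0.415 × 18.81% / 15.23% = 0.5126
β_Kestrel = 0.387 × 16.58% / 15.23% = 0.4213
β_Wren = 0.321 × 17.29% / 15.23% = 0.3644
β_P = Σ w_i β_i = 0.19×2.2880 + 0.37×0.5126 + 0.32×0.4213 + 0.12×0.3644 = 0.8029
MRP = 5.02% − 1.37% = 3.65%
E(R_P) = R_f + β_P × MRP = 1.37% + 0.8029 × 3.65% = 4.30%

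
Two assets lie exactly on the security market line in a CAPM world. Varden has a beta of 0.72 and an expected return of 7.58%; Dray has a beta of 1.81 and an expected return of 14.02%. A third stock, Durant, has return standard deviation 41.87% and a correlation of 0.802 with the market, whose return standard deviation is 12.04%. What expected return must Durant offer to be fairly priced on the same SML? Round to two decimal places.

MRP = (14.02% − 7.58%) / (1.81 − 0.72) = 5.9083%
R_f = 7.58% − 0.72 × 5.9083% = 3.3260%
β_Durant = ρ·σ_i/σ_m = 0.802 × 41.87 / 12.04 = 2.7890
E(R_Durant) = R_f + β × MRP = 3.3260% + 2.7890 × 5.9083% = 19.80%

19.80%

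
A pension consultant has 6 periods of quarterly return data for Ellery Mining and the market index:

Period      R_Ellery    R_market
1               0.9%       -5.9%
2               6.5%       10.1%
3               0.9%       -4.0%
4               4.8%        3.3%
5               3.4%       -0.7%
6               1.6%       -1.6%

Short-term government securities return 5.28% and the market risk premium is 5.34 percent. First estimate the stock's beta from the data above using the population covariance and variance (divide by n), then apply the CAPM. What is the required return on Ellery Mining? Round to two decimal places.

Mean R_i = (0.9 + 6.5 + 0.9 + 4.8 + 3.4 + 1.6) / 6 = 3.0167%
Mean R_m = (-5.9 + 10.1 − 4.0 + 3.3 − 0.7 − 1.6) / 6 = 0.2000%
Σ(R_i − R̄_i)(R_m − R̄_m) = 64.0200  ⇒  Cov = 64.0200 / 6 = 10.6700
Σ(R_m − R̄_m)² = 166.5200  ⇒  Var(R_m) = 166.5200 / 6 = 27.7533
β = Cov / Var(R_m) = 10.6700 / 27.7533 = 0.3845
E(R) = R_f + β × MRP = 5.28% + 0.3845 × 5.34% = 7.33%

7.33%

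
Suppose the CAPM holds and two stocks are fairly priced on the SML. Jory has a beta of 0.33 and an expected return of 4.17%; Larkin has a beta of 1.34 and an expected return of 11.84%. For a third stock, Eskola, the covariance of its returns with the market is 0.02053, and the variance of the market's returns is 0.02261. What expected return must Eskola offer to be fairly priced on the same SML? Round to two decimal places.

MRP = (11.84% − 4.17%) / (1.34 − 0.33) = 7.5941%
R_f = 4.17% − 0.33 × 7.5941% = 1.6639%
β_Eskola = Cov / Var(R_m) = 0.02053 / 0.02261 = 0.9080
E(R_Eskola) = R_f + β × MRP = 1.6639% + 0.9080 × 7.5941% = 8.56%

8.56%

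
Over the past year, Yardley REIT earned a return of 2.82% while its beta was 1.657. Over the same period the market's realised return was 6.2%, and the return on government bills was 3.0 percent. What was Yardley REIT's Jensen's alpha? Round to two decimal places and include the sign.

Market excess return = 6.2% − 3.0% = 3.20%
CAPM benchmark = R_f + β(R_m − R_f) = 3.0% + 1.657 × 3.2% = 8.3024%
α = actual − benchmark = 2.82% − 8.3024% = -5.48%

-5.48%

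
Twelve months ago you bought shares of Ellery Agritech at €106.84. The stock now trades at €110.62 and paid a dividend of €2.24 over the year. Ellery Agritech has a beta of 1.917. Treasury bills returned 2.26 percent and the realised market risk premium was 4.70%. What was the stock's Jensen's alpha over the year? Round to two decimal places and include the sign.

Realised HPR = (P1 + D1 − P0) / P0 = (110.62 + 2.24 − 106.84) / 106.84 = 6.02 / 106.84 = 5.6346%
CAPM required = R_f + β·MRP = 2.26% + 1.917 × 4.70% = 11.26990%
α = realised − required = 5.6346% − 11.26990% = -5.64%

-5.64%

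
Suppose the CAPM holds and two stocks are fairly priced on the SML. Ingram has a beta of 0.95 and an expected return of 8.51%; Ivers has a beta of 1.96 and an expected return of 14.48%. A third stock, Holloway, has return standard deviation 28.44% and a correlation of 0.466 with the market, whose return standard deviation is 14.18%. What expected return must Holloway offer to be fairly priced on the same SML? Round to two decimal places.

8.42%

MRP = (14.48% − 8.51%) / (1.96 − 0.95) = 5.9109%
R_f = 8.51% − 0.95 × 5.9109% = 2.8946%
β_Holloway = ρ·σ_i/σ_m = 0.466 × 28.44 / 14.18 = 0.9346
E(R_Holloway) = R_f + β × MRP = 2.8946% + 0.9346 × 5.9109% = 8.42%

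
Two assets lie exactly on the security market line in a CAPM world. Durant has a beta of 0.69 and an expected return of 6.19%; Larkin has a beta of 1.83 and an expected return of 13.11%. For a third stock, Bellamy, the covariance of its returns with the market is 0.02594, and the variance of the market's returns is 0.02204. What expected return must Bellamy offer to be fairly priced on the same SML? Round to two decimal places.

MRP = (13.11% − 6.19%) / (1.83 − 0.69) = 6.0702%
R_f = 6.19% − 0.69 × 6.0702% = 2.0016%
β_Bellamy = Cov / Var(R_m) = 0.02594 / 0.02204 = 1.1770
E(R_Bellamy) = R_f + β × MRP = 2.0016% + 1.1770 × 6.0702% = 9.15%

9.15%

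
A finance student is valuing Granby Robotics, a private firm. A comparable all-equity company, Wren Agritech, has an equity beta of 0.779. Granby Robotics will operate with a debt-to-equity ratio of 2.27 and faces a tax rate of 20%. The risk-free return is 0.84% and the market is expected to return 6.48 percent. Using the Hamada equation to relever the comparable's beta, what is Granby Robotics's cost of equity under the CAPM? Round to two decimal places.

β_L = β_U × [1 + (1 − t)(D/E)] = 0.779 × [1 + (1 − 0.20) × 2.27]
    = 0.779 × [1 + 0.80 × 2.27] = 0.779 × 2.8160 = 2.1937
MRP = 6.48% − 0.84% = 5.64%
E(R) = R_f + β_L × MRP = 0.84% + 2.1937 × 5.64% = 13.21%

13.21%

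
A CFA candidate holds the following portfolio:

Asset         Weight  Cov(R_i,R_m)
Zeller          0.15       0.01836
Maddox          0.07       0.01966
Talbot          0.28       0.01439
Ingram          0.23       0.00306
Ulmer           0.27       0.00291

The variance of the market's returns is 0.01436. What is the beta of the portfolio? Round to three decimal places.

β_Zeller = 0.01836 / 0.01436 = 1.2786
β_Maddox = 0.01966 / 0.01436 = 1.3691
β_Talbot = 0.01439 / 0.01436 = 1.0021
β_Ingram = 0.00306 / 0.01436 = 0.2131
β_Ulmer = 0.00291 / 0.01436 = 0.2026
β_P = Σ w_i β_i = 0.15×1.2786 + 0.07×1.3691 + 0.28×1.0021 + 0.23×0.2131 + 0.27×0.2026 = 0.6719

0.672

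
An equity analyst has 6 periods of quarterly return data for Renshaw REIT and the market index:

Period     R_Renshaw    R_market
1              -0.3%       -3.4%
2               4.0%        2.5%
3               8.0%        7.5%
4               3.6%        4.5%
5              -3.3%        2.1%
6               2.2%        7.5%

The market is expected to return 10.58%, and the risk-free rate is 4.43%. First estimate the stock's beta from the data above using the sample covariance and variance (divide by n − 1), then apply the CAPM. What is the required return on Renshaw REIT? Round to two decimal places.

7.95%

Mean R_i = (-0.3 + 4.0 + 8.0 + 3.6 − 3.3 + 2.2) / 6 = 2.3667%
Mean R_m = (-3.4 + 2.5 + 7.5 + 4.5 + 2.1 + 7.5) / 6 = 3.4500%
Σ(R_i − R̄_i)(R_m − R̄_m) = 47.8000  ⇒  Cov = 47.8000 / 5 = 9.5600
Σ(R_m − R̄_m)² = 83.5550  ⇒  Var(R_m) = 83.5550 / 5 = 16.7110
β = Cov / Var(R_m) = 9.5600 / 16.7110 = 0.5721
MRP = 10.58% − 4.43% = 6.15%
E(R) = R_f + β × MRP = 4.43% + 0.5721 × 6.15% = 7.95%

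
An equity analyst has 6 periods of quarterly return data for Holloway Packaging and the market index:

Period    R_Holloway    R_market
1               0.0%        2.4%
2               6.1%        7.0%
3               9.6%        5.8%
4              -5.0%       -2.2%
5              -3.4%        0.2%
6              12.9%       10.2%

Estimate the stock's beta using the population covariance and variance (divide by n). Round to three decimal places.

1.523

Mean R_i = (0.0 + 6.1 + 9.6 − 5.0 − 3.4 + 12.9) / 6 = 3.3667%
Mean R_m = (2.4 + 7.0 + 5.8 − 2.2 + 0.2 + 10.2) / 6 = 3.9000%
Σ(R_i − R̄_i)(R_m − R̄_m) = 161.5000  ⇒  Cov = 161.5000 / 6 = 26.9167
Σ(R_m − R̄_m)² = 106.0600  ⇒  Var(R_m) = 106.0600 / 6 = 17.6767
β = Cov / Var(R_m) = 26.9167 / 17.6767 = 1.5227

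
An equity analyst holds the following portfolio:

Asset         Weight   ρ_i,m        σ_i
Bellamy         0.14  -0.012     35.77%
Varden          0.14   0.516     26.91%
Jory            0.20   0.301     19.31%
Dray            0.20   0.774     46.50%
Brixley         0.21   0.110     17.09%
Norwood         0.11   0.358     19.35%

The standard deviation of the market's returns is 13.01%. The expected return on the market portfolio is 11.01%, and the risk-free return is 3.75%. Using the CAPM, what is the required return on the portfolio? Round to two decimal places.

β_Bellamy = -0.012 × 35.77% / 13.01% = -0.0330
β_Varden = 0.516 × 26.91% / 13.01% = 1.0673
β_Jory = 0.301 × 19.31% / 13.01% = 0.4468
β_Dray = 0.774 × 46.50% / 13.01% = 2.7664
β_Brixley = 0.110 × 17.09% / 13.01% = 0.1445
β_Norwood = 0.358 × 19.35% / 13.01% = 0.5325
β_P = Σ w_i β_i = 0.14×-0.0330 + 0.14×1.0673 + 0.20×0.4468 + 0.20×2.7664 + 0.21×0.1445 + 0.11×0.5325 = 0.8764
MRP = 11.01% − 3.75% = 7.26%
E(R_P) = R_f + β_P × MRP = 3.75% + 0.8764 × 7.26% = 10.11%

10.11%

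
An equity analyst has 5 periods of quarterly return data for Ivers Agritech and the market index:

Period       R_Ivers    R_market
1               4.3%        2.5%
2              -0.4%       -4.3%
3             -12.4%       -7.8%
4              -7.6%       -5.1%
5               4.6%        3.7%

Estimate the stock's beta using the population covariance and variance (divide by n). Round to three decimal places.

Mean R_i = (4.3 − 0.4 − 12.4 − 7.6 + 4.6) / 5 = -2.3000%
Mean R_m = (2.5 − 4.3 − 7.8 − 5.1 + 3.7) / 5 = -2.2000%
Σ(R_i − R̄_i)(R_m − R̄_m) = 139.6700  ⇒  Cov = 139.6700 / 5 = 27.9340
Σ(R_m − R̄_m)² = 101.0800  ⇒  Var(R_m) = 101.0800 / 5 = 20.2160
β = Cov / Var(R_m) = 27.9340 / 20.2160 = 1.3818

1.382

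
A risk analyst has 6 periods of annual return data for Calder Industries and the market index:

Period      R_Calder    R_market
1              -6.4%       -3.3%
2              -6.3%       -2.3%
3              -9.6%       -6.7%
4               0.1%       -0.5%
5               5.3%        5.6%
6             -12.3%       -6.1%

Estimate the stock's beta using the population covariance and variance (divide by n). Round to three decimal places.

1.393

Mean R_i = (-6.4 − 6.3 − 9.6 + 0.1 + 5.3 − 12.3) / 6 = -4.8667%
Mean R_m = (-3.3 − 2.3 − 6.7 − 0.5 + 5.6 − 6.1) / 6 = -2.2167%
Σ(R_i − R̄_i)(R_m − R̄_m) = 139.8633  ⇒  Cov = 139.8633 / 6 = 23.3106
Σ(R_m − R̄_m)² = 100.4083  ⇒  Var(R_m) = 100.4083 / 6 = 16.7347
β = Cov / Var(R_m) = 23.3106 / 16.7347 = 1.3929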